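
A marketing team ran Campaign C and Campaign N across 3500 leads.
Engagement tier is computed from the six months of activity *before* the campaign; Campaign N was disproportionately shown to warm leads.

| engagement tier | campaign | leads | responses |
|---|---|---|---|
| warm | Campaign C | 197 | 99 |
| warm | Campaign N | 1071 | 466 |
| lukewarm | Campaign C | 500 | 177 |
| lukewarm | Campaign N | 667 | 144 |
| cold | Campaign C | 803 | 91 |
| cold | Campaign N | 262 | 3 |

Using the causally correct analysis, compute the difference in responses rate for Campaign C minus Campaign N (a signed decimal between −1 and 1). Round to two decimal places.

+0.10

Within every engagement tier level Campaign C has the higher rate, yet pooled Campaign N does — Simpson's reversal.
The imbalance in engagement tier arose from how leads were allocated, not from anything the campaign did; and engagement tier independently affects the outcome. The pooled gap is confounded — condition on engagement tier.
Adjusting over the population distribution of engagement tier: 0.362·(0.503−0.435) + 0.333·(0.354−0.216) + 0.304·(0.113−0.011) = +0.101.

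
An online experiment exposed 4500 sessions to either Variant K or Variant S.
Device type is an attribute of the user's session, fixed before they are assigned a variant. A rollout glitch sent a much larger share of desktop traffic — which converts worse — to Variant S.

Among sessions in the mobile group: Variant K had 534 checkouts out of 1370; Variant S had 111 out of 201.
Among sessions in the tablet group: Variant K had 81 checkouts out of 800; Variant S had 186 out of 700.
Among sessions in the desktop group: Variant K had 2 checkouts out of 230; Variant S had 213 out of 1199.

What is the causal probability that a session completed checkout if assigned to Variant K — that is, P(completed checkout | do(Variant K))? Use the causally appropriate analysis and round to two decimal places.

Device type differs across variants for reasons unrelated to any effect of the variant itself, and it separately predicts the outcome — a classic confounder. We must compare within device type levels.
Standardising Variant K to the population device type mix: 0.349·534/1370 + 0.333·81/800 + 0.318·2/230 = 0.173.

0.17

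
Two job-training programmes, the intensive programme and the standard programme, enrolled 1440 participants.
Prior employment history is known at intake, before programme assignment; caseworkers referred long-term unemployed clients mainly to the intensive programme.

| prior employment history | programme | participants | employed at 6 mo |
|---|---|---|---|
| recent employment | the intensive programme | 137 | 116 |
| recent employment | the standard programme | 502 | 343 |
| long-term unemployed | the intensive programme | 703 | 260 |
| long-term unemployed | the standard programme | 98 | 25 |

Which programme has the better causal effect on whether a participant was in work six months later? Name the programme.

Here prior employment history is a common cause — it drives both which programme a case falls under and the outcome. The crude comparison mixes populations; the stratum-specific rates are the causally relevant ones.
Within each level — recent employment: 84.7% vs 68.3%; long-term unemployed: 37.0% vs 25.5% — the intensive programme is higher every time.

the intensive programme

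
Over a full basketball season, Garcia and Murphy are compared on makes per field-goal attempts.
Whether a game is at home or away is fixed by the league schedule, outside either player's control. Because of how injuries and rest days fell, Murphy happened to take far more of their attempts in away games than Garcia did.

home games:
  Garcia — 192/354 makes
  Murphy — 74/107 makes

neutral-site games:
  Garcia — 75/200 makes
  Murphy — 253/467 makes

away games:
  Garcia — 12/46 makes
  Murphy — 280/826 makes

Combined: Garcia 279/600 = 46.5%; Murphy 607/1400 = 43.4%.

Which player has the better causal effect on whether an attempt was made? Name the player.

Within every game venue level Murphy has the higher rate, yet pooled Garcia does — Simpson's reversal.
Game venue differs across players for reasons unrelated to any effect of the player itself, and it separately predicts the outcome — a classic confounder. We must compare within game venue levels.
Within each level — home games: 54.2% vs 69.2%; neutral-site games: 37.5% vs 54.2%; away games: 26.1% vs 33.9% — Murphy is higher every time.

Murphy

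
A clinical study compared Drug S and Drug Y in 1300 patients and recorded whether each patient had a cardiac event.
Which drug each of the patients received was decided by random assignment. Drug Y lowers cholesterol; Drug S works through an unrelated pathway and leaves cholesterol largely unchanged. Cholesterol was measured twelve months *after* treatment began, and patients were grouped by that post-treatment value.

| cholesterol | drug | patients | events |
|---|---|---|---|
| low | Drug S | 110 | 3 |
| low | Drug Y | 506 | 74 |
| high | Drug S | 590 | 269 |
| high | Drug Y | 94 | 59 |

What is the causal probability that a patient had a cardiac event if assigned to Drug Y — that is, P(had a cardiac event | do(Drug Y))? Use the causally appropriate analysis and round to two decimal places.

0.22

Drug S is lower inside every cholesterol stratum but Drug Y is lower in aggregate. Whether to stratify depends on how cholesterol relates to the drug.
Cholesterol is recorded after the drug and is itself shifted by it — it sits on the causal path from drug to outcome. Conditioning on a mediator would strip out part of the effect we want; the pooled comparison gives the total causal effect.
So P(outcome | do(Drug Y)) is just the pooled rate for Drug Y: 133/600 = 0.222.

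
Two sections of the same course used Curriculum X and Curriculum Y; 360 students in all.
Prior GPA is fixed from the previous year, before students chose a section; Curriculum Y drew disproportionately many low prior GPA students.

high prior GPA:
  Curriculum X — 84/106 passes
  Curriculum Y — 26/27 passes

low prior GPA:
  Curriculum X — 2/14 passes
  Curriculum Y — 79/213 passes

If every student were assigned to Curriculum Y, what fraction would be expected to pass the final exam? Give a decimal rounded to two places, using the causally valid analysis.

Within every prior GPA band level Curriculum Y has the higher rate, yet pooled Curriculum X does — Simpson's reversal.
Prior GPA band differs across teaching methods for reasons unrelated to any effect of the teaching method itself, and it separately predicts the outcome — a classic confounder. We must compare within prior GPA band levels.
Standardising Curriculum Y to the population prior GPA band mix: 0.369·26/27 + 0.631·79/213 = 0.590.

0.59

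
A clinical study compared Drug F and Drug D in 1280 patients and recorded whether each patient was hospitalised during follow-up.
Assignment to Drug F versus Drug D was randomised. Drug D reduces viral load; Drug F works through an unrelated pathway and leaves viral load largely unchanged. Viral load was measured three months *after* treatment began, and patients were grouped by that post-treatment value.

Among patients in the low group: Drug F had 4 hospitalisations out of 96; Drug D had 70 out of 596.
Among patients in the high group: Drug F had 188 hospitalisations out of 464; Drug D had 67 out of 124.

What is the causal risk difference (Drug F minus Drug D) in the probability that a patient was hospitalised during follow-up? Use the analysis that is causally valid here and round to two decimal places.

Viral load is downstream of the drug. One should not condition on a consequence of treatment, so the overall rates are the right comparison.
The causal difference is the pooled difference: 0.343 − 0.190 = +0.153.

+0.15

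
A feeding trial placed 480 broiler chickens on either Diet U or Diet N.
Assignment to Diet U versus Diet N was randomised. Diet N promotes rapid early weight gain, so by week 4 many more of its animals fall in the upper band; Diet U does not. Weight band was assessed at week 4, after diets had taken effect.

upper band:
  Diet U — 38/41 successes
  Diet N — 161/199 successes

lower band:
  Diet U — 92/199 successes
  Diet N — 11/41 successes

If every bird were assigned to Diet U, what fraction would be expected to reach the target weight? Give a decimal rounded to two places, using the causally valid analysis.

0.54

Week-4 weight band is recorded after the diet and is itself shifted by it — it sits on the causal path from diet to outcome. Conditioning on a mediator would strip out part of the effect we want; the pooled comparison gives the total causal effect.
So P(outcome | do(Diet U)) is just the pooled rate for Diet U: 130/240 = 0.542.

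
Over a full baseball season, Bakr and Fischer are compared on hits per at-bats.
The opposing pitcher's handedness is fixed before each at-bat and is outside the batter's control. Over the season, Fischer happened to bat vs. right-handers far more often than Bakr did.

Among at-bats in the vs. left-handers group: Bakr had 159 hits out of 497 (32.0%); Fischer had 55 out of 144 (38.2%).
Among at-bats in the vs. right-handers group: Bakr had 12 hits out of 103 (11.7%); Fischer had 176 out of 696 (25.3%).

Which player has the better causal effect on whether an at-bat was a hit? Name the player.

Fischer

Within every pitcher handedness level Fischer has the higher rate, yet pooled Bakr does — Simpson's reversal.
The imbalance in pitcher handedness arose from how at-bats were allocated, not from anything the player did; and pitcher handedness independently affects the outcome. The pooled gap is confounded — condition on pitcher handedness.
Within each level — vs. left-handers: 32.0% vs 38.2%; vs. right-handers: 11.7% vs 25.3% — Fischer is higher every time.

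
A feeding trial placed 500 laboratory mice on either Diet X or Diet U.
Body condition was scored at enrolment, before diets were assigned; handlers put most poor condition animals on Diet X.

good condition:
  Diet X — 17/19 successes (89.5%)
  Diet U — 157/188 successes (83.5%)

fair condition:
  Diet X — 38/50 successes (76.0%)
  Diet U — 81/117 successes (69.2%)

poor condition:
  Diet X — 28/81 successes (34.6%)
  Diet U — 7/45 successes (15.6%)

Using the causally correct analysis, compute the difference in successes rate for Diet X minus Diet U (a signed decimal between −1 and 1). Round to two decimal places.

The stratified and pooled comparisons disagree (Diet X wins within each starting body condition; Diet U wins overall), so the answer turns on the causal role of starting body condition.
Nothing the diet does changes starting body condition; the imbalance is an allocation artefact. With starting body condition also predicting the outcome, the pooled figure is confounded, and the within-stratum comparison is the causal one.
Adjusting over the population distribution of starting body condition: 0.414·(0.895−0.835) + 0.334·(0.760−0.692) + 0.252·(0.346−0.156) = +0.095.

+0.10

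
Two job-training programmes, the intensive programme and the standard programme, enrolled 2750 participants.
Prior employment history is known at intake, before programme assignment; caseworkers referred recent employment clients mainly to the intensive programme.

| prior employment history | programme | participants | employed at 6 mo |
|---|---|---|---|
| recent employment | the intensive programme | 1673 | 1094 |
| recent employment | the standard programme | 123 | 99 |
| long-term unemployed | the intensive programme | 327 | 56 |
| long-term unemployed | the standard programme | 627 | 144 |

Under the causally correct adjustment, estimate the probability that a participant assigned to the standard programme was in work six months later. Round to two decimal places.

Prior employment history differs across programmes for reasons unrelated to any effect of the programme itself, and it separately predicts the outcome — a classic confounder. We must compare within prior employment history levels.
Standardising the standard programme to the population prior employment history mix: 0.653·99/123 + 0.347·144/627 = 0.605.

0.61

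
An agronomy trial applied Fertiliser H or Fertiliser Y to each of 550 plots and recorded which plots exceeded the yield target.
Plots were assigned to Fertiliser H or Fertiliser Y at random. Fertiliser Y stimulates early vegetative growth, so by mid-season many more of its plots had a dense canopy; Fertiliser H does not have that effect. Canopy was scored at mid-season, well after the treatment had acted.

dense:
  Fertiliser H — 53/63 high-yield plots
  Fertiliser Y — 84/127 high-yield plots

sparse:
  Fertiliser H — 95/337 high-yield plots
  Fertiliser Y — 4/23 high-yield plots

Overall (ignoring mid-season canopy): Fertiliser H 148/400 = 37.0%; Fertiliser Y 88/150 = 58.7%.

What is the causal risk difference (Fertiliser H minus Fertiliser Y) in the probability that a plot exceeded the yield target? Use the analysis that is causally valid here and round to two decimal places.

-0.22

Within every mid-season canopy level Fertiliser H has the higher rate, yet pooled Fertiliser Y does — Simpson's reversal.
Mid-season canopy here is a post-treatment variable shaped by the fertiliser; conditioning on it would introduce bias rather than remove it. The overall comparison is the causal one.
The causal difference is the pooled difference: 0.370 − 0.587 = -0.217.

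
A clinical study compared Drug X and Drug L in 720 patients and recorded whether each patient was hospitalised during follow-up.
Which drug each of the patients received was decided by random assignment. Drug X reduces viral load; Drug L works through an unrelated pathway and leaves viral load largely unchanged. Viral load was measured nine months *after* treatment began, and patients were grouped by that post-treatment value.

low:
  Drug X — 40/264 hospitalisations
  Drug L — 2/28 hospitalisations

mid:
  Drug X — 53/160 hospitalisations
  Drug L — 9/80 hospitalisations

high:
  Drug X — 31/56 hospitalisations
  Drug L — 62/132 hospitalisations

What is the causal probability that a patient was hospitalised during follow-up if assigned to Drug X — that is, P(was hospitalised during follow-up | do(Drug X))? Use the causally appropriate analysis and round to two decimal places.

The stratified and pooled comparisons disagree (Drug L wins within each viral load; Drug X wins overall), so the answer turns on the causal role of viral load.
Stratifying would compare drugs among patients the drugs themselves sorted into viral load groups — a form of selection on an intermediate. The unconditioned pooled rates give the total causal effect.
So P(outcome | do(Drug X)) is just the pooled rate for Drug X: 124/480 = 0.258.

0.26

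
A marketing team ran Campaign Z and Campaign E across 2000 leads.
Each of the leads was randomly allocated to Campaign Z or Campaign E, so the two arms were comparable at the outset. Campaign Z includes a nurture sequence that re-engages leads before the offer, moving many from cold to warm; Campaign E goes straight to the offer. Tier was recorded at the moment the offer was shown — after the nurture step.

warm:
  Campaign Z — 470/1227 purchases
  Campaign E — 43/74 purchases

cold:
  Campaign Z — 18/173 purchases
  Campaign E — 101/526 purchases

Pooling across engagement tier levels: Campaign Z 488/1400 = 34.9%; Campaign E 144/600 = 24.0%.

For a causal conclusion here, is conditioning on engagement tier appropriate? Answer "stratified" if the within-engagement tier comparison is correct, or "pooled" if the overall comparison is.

The stratified and pooled comparisons disagree (Campaign E wins within each engagement tier; Campaign Z wins overall), so the answer turns on the causal role of engagement tier.
Because the campaign influences engagement tier, engagement tier is a post-treatment mediator, not a confounder. Stratifying on it would bias the estimate; the causal effect is the crude pooled difference.
Pooled: Campaign Z 34.9% vs Campaign E 24.0%; Campaign Z is higher overall.

pooled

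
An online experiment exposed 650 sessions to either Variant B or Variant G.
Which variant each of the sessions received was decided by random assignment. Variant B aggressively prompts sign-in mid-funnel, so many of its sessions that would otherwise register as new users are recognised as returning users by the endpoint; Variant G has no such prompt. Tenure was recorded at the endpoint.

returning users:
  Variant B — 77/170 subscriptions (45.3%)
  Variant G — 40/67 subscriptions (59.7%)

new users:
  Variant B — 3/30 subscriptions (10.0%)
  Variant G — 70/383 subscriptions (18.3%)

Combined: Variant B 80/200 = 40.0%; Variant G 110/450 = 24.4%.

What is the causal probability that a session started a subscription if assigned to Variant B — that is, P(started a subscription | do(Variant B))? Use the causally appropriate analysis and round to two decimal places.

0.40

User tenure here is a post-treatment variable shaped by the variant; conditioning on it would introduce bias rather than remove it. The overall comparison is the causal one.
So P(outcome | do(Variant B)) is just the pooled rate for Variant B: 80/200 = 0.400.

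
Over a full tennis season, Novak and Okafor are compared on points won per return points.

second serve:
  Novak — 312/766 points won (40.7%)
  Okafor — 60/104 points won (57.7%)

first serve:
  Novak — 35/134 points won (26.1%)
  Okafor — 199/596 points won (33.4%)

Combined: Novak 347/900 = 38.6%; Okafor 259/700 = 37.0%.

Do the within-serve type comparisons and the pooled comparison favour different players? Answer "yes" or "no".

yes

Within each serve type level (second serve 40.7% vs 57.7%; first serve 26.1% vs 33.4%), Okafor has the higher rate every time. Pooled: 38.6% vs 37.0% — Novak has the higher rate overall. The two comparisons disagree.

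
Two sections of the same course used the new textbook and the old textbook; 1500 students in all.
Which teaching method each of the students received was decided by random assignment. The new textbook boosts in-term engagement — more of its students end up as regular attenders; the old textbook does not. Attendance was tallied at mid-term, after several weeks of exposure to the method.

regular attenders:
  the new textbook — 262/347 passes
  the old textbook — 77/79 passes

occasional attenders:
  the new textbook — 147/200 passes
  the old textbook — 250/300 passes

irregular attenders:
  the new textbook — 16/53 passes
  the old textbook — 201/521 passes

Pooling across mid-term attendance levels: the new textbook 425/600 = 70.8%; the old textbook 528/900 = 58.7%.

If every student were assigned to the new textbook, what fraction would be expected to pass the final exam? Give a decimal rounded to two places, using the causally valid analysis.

Because the teaching method influences mid-term attendance, mid-term attendance is a post-treatment mediator, not a confounder. Stratifying on it would bias the estimate; the causal effect is the crude pooled difference.
So P(outcome | do(the new textbook)) is just the pooled rate for the new textbook: 425/600 = 0.708.

0.71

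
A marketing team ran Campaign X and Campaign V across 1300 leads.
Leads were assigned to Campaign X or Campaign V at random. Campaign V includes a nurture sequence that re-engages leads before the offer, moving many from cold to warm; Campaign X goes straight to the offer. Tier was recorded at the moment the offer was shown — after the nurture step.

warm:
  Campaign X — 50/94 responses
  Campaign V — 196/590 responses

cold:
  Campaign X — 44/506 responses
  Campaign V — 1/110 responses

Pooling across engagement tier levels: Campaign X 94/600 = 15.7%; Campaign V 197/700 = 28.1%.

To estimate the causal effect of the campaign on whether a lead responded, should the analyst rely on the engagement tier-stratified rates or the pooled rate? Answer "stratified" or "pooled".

pooled

The stratified and pooled comparisons disagree (Campaign X wins within each engagement tier; Campaign V wins overall), so the answer turns on the causal role of engagement tier.
Engagement tier lies on the pathway campaign → engagement tier → outcome, so adjusting for it blocks the indirect effect. For the total causal effect of campaign, use the unadjusted pooled rates.
Pooled: Campaign X 15.7% vs Campaign V 28.1%; Campaign V is higher overall.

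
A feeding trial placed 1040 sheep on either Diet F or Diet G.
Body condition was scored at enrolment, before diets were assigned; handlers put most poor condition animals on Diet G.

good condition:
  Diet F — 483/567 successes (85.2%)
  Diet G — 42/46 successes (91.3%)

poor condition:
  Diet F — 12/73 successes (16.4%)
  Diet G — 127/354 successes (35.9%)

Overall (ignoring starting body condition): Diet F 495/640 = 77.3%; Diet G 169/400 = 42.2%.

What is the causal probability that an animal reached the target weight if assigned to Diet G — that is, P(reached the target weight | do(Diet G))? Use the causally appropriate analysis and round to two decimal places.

Diet G is higher inside every starting body condition stratum but Diet F is higher in aggregate. Whether to stratify depends on how starting body condition relates to the diet.
Since starting body condition is a pre-existing factor (not a product of the diet) and it affects the outcome on its own, it is a confounder. The stratified rates, not the pooled rate, identify the causal effect.
Standardising Diet G to the population starting body condition mix: 0.589·42/46 + 0.411·127/354 = 0.685.

0.69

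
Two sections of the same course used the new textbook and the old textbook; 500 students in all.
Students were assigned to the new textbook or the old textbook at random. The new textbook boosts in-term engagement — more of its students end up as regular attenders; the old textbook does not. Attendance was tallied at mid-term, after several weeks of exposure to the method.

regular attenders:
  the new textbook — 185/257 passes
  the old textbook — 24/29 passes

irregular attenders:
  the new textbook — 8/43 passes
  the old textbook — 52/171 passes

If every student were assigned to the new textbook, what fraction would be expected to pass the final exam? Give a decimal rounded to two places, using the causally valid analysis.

The stratified and pooled comparisons disagree (the old textbook wins within each mid-term attendance; the new textbook wins overall), so the answer turns on the causal role of mid-term attendance.
Mid-term attendance is downstream of the teaching method. One should not condition on a consequence of treatment, so the overall rates are the right comparison.
So P(outcome | do(the new textbook)) is just the pooled rate for the new textbook: 193/300 = 0.643.

0.64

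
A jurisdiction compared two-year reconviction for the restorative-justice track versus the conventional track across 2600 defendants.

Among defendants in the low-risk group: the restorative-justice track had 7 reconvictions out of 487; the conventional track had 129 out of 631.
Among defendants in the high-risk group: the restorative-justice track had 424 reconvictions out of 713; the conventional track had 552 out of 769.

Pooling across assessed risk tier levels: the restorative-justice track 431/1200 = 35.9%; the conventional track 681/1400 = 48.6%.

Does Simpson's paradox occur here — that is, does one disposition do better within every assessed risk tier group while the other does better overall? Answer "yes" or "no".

Within each assessed risk tier level (low-risk 1.4% vs 20.4%; high-risk 59.5% vs 71.8%), the restorative-justice track has the lower rate every time. Pooled: 35.9% vs 48.6% — the restorative-justice track has the lower rate overall. They agree.

no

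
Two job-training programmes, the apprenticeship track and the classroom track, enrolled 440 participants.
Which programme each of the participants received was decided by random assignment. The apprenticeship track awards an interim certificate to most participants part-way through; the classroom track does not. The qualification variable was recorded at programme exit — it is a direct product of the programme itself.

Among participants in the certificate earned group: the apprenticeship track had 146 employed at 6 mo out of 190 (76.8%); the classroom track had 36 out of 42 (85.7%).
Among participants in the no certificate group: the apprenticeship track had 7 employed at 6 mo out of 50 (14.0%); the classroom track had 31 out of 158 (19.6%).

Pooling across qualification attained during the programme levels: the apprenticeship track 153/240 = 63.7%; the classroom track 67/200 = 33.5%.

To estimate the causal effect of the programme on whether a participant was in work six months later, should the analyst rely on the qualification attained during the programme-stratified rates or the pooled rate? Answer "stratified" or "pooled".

The stratified and pooled comparisons disagree (the classroom track wins within each qualification attained during the programme; the apprenticeship track wins overall), so the answer turns on the causal role of qualification attained during the programme.
Qualification attained during the programme is downstream of the programme. One should not condition on a consequence of treatment, so the overall rates are the right comparison.
Pooled: the apprenticeship track 63.7% vs the classroom track 33.5%; the apprenticeship track is higher overall.

pooled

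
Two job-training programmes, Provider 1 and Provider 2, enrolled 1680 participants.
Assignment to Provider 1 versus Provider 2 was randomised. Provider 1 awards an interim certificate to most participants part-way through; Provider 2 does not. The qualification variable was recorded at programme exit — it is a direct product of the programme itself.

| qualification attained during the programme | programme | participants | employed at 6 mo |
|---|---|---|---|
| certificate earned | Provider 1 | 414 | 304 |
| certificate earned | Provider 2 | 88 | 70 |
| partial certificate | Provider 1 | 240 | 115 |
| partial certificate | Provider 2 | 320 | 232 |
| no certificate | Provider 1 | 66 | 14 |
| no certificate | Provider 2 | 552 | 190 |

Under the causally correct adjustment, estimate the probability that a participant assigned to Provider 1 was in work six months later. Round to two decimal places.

0.60

Provider 2 is higher inside every qualification attained during the programme stratum but Provider 1 is higher in aggregate. Whether to stratify depends on how qualification attained during the programme relates to the programme.
Qualification attained during the programme is recorded after the programme and is itself shifted by it — it sits on the causal path from programme to outcome. Conditioning on a mediator would strip out part of the effect we want; the pooled comparison gives the total causal effect.
So P(outcome | do(Provider 1)) is just the pooled rate for Provider 1: 433/720 = 0.601.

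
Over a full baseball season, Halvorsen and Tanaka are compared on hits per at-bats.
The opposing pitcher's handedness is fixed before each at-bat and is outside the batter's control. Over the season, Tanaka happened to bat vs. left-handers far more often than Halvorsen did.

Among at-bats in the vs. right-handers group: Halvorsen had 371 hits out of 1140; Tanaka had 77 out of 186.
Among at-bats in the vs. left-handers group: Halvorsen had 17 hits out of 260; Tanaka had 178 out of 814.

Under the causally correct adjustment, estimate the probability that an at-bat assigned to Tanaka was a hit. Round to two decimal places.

Pitcher handedness satisfies the back-door criterion: it is not a descendant of the player, and it blocks the spurious path from player to outcome. Adjusting for it (i.e., using the within-pitcher handedness rates) gives the causal effect.
Standardising Tanaka to the population pitcher handedness mix: 0.552·77/186 + 0.448·178/814 = 0.327.

0.33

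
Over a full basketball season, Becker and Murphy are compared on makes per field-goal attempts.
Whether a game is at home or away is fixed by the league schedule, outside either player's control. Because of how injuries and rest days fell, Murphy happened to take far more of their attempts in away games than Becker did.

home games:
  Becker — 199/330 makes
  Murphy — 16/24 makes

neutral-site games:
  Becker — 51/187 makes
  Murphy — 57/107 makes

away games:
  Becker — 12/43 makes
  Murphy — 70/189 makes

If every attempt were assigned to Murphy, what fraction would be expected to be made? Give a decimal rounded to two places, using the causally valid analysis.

0.54

The stratified and pooled comparisons disagree (Murphy wins within each game venue; Becker wins overall), so the answer turns on the causal role of game venue.
Since game venue is a pre-existing factor (not a product of the player) and it affects the outcome on its own, it is a confounder. The stratified rates, not the pooled rate, identify the causal effect.
Standardising Murphy to the population game venue mix: 0.402·16/24 + 0.334·57/107 + 0.264·70/189 = 0.544.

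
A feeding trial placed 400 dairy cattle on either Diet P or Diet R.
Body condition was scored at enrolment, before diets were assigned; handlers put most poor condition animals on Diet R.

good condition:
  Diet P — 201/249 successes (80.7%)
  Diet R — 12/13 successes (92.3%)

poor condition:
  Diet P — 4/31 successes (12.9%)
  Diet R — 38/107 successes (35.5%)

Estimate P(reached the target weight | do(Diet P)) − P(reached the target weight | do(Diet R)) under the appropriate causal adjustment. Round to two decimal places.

-0.15

The starting body condition-specific comparison favours Diet R throughout, but the pooled figures favour Diet P. The question is whether to condition on starting body condition.
Starting body condition differs across diets for reasons unrelated to any effect of the diet itself, and it separately predicts the outcome — a classic confounder. We must compare within starting body condition levels.
Adjusting over the population distribution of starting body condition: 0.655·(0.807−0.923) + 0.345·(0.129−0.355) = -0.154.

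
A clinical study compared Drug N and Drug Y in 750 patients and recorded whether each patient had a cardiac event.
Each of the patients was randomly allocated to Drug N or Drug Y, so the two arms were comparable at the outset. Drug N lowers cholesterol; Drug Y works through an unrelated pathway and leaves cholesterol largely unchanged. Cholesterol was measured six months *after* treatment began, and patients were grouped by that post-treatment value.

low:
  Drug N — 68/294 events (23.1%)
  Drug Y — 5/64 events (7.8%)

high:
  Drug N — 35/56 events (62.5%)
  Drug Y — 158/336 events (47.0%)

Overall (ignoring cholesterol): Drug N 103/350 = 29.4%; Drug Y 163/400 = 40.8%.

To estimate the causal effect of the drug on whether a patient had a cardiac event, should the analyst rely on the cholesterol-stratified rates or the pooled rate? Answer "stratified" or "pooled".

pooled

Cholesterol is recorded after the drug and is itself shifted by it — it sits on the causal path from drug to outcome. Conditioning on a mediator would strip out part of the effect we want; the pooled comparison gives the total causal effect.
Pooled: Drug N 29.4% vs Drug Y 40.8%; Drug N is lower overall.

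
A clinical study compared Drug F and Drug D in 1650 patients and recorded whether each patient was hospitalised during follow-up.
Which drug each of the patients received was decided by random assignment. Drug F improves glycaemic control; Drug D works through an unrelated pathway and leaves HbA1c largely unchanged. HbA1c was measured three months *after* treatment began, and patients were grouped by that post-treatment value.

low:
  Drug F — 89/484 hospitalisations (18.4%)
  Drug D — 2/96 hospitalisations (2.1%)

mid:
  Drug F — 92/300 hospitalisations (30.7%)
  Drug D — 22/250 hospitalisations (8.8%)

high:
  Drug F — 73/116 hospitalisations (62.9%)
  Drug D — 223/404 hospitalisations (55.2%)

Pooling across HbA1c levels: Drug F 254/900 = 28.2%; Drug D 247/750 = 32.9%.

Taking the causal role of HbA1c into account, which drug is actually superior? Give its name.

Because the drug influences HbA1c, HbA1c is a post-treatment mediator, not a confounder. Stratifying on it would bias the estimate; the causal effect is the crude pooled difference.
Pooled: Drug F 28.2% vs Drug D 32.9%; Drug F is lower overall.

Drug F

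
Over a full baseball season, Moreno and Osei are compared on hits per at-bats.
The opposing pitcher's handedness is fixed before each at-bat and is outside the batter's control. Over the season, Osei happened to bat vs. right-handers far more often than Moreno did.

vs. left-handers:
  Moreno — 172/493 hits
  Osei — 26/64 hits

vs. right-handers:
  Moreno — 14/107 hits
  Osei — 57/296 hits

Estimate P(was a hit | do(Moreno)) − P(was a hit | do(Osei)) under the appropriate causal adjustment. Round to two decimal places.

-0.06

The pitcher handedness-specific comparison favours Osei throughout, but the pooled figures favour Moreno. The question is whether to condition on pitcher handedness.
Pitcher handedness satisfies the back-door criterion: it is not a descendant of the player, and it blocks the spurious path from player to outcome. Adjusting for it (i.e., using the within-pitcher handedness rates) gives the causal effect.
Adjusting over the population distribution of pitcher handedness: 0.580·(0.349−0.406) + 0.420·(0.131−0.193) = -0.059.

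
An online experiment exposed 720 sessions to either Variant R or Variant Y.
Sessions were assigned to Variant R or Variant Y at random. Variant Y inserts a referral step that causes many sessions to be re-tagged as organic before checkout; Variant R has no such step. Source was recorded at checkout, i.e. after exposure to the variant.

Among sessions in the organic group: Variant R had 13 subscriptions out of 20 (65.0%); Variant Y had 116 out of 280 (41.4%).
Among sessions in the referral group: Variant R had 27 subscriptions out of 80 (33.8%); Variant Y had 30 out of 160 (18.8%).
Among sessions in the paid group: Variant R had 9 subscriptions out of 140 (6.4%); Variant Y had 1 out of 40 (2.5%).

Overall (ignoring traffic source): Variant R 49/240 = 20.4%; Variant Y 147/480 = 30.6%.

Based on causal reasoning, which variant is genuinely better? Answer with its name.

The distribution of traffic source is itself part of what the variant does — it is an intermediate outcome. Holding it fixed would remove that part of the effect; the total effect is the pooled difference.
Pooled: Variant R 20.4% vs Variant Y 30.6%; Variant Y is higher overall.

Variant Y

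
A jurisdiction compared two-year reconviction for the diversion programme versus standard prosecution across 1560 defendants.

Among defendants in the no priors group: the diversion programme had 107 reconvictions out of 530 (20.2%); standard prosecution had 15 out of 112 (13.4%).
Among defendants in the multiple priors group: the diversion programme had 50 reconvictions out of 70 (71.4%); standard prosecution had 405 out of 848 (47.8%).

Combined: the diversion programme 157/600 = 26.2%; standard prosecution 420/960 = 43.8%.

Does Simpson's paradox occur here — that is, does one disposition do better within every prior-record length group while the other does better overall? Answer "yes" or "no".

yes

Within each prior-record length level (no priors 20.2% vs 13.4%; multiple priors 71.4% vs 47.8%), standard prosecution has the lower rate every time. Pooled: 26.2% vs 43.8% — the diversion programme has the lower rate overall. The two comparisons disagree.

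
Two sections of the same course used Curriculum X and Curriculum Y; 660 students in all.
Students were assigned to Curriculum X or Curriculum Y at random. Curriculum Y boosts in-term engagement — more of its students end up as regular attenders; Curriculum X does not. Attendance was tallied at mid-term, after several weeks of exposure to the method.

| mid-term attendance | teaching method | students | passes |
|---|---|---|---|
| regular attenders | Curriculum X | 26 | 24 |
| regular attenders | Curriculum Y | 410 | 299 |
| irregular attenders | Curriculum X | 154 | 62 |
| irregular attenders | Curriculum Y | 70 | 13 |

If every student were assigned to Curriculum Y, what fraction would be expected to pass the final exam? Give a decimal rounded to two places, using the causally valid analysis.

Curriculum X is higher inside every mid-term attendance stratum but Curriculum Y is higher in aggregate. Whether to stratify depends on how mid-term attendance relates to the teaching method.
Mid-term attendance is downstream of the teaching method. One should not condition on a consequence of treatment, so the overall rates are the right comparison.
So P(outcome | do(Curriculum Y)) is just the pooled rate for Curriculum Y: 312/480 = 0.650.

0.65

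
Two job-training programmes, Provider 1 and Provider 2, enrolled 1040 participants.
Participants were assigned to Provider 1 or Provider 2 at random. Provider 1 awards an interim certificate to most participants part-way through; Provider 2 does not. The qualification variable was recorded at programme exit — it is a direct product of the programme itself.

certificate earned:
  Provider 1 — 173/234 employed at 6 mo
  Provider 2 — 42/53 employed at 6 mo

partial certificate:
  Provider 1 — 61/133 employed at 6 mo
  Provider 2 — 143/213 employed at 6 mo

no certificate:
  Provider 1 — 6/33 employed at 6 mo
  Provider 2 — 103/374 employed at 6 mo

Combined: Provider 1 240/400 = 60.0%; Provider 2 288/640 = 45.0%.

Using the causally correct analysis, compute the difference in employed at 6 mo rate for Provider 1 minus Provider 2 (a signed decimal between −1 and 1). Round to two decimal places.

Provider 2 is higher inside every qualification attained during the programme stratum but Provider 1 is higher in aggregate. Whether to stratify depends on how qualification attained during the programme relates to the programme.
Qualification attained during the programme is recorded after the programme and is itself shifted by it — it sits on the causal path from programme to outcome. Conditioning on a mediator would strip out part of the effect we want; the pooled comparison gives the total causal effect.
The causal difference is the pooled difference: 0.600 − 0.450 = +0.150.

+0.15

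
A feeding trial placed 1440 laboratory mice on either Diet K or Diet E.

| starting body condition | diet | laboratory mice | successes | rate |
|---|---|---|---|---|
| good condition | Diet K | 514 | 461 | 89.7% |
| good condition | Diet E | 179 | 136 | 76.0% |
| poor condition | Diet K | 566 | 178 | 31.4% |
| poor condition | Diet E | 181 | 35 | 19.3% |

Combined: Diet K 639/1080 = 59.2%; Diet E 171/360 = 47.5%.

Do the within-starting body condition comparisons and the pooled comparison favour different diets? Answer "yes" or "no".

no

Within each starting body condition level (good condition 89.7% vs 76.0%; poor condition 31.4% vs 19.3%), Diet K has the higher rate every time. Pooled: 59.2% vs 47.5% — Diet K has the higher rate overall. They agree.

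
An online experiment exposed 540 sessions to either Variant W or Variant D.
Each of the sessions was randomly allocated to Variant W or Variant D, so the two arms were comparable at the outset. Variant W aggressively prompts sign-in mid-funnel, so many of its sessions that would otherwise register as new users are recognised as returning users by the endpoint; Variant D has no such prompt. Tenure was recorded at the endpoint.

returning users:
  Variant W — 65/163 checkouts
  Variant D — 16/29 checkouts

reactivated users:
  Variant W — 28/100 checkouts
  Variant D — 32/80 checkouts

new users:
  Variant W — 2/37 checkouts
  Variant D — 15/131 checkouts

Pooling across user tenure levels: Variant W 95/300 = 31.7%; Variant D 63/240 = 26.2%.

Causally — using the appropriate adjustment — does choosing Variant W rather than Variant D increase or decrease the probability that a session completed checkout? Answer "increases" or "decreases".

increases

The user tenure-specific comparison favours Variant D throughout, but the pooled figures favour Variant W. The question is whether to condition on user tenure.
User tenure is downstream of the variant. One should not condition on a consequence of treatment, so the overall rates are the right comparison.
Pooled: Variant W 31.7% vs Variant D 26.2%; Variant W is higher overall.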